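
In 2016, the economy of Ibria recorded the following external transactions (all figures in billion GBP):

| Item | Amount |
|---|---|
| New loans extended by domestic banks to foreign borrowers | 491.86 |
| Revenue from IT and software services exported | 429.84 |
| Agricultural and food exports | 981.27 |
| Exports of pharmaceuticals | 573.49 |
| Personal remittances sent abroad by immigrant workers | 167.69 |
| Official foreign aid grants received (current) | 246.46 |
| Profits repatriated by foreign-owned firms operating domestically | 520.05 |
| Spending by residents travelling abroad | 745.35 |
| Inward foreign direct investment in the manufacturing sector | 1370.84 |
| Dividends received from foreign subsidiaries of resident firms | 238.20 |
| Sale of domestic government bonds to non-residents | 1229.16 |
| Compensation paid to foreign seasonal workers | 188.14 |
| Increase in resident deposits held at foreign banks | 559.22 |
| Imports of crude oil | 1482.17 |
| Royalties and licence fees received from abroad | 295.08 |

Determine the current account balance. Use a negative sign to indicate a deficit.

Goods: 573.49 + 981.27 - 1482.17 = 72.59
Services: 429.84 + 295.08 - 745.35 = -20.43
Primary income: -520.05 + 238.20 - 188.14 = -469.99
Secondary income: -167.69 + 246.46 = 78.77
Current account = 72.59 + (-20.43) + (-469.99) + 78.77 = -339.06
(Excluded from the current account — financial account: new loans extended by domestic banks to foreign borrowers 491.86, inward foreign direct investment in the manufacturing sector 1370.84, sale of domestic government bonds to non-residents 1229.16, increase in resident deposits held at foreign banks 559.22.)

-339.06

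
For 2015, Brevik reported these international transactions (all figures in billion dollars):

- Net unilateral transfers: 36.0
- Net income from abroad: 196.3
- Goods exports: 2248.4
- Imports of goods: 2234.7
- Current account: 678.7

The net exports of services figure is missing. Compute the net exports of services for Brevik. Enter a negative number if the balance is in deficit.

432.7

Current account = goods balance + services balance + net primary income + net secondary income
Sum of the known components = 246.0
Net exports of services = CA - (known components) = 678.7 - 246.0 = 432.7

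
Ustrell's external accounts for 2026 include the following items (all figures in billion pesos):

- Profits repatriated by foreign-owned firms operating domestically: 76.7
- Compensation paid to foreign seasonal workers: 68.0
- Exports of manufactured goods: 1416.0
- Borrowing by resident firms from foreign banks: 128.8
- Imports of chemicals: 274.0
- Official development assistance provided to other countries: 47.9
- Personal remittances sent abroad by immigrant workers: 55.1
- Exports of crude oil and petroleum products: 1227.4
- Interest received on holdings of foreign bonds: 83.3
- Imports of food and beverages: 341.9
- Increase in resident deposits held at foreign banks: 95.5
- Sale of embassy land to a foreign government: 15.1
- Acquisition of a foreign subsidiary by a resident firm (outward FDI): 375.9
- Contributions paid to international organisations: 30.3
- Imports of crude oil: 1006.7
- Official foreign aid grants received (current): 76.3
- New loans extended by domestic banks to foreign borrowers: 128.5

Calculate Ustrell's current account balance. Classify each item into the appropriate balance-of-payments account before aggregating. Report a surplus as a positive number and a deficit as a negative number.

Goods: 1416.0 - 341.9 - 1006.7 - 274.0 + 1227.4 = 1020.8
Primary income: -68.0 + 83.3 - 76.7 = -61.4
Secondary income: -30.3 - 47.9 - 55.1 + 76.3 = -57.0
Current account = 1020.8 + (-61.4) + (-57.0) = 902.4
(Excluded from the current account — financial account: borrowing by resident firms from foreign banks 128.8, increase in resident deposits held at foreign banks 95.5, acquisition of a foreign subsidiary by a resident firm (outward FDI) 375.9, new loans extended by domestic banks to foreign borrowers 128.5; capital account: sale of embassy land to a foreign government 15.1.)

902.4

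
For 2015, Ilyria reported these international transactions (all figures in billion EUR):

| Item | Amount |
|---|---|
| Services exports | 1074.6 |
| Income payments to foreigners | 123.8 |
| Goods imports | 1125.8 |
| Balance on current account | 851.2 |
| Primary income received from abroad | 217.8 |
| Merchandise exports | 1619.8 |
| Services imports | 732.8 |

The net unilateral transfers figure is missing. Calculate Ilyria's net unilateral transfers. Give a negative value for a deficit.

-78.6

Current account = goods balance + services balance + net primary income + net secondary income
Sum of the known components = 929.8
Net unilateral transfers = CA - (known components) = 851.2 - 929.8 = -78.6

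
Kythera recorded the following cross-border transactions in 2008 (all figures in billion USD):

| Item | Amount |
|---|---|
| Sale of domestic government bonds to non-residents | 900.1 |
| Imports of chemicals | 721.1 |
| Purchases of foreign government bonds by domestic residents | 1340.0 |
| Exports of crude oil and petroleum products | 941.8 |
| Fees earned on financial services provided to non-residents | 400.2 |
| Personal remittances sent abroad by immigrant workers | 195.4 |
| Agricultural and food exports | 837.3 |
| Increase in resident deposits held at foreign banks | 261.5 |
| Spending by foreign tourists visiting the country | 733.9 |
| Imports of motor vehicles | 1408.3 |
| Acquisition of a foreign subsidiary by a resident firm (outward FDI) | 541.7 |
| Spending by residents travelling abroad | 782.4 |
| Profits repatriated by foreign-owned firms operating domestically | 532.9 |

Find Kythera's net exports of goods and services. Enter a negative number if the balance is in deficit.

Goods: 837.3 - 721.1 - 1408.3 + 941.8 = -350.3
Services: 400.2 - 782.4 + 733.9 = 351.7
Trade balance = -350.3 + 351.7 = 1.4
(Excluded from the trade balance — financial account: sale of domestic government bonds to non-residents 900.1, purchases of foreign government bonds by domestic residents 1340.0, increase in resident deposits held at foreign banks 261.5, acquisition of a foreign subsidiary by a resident firm (outward FDI) 541.7; secondary income: personal remittances sent abroad by immigrant workers 195.4; primary income: profits repatriated by foreign-owned firms operating domestically 532.9.)

1.4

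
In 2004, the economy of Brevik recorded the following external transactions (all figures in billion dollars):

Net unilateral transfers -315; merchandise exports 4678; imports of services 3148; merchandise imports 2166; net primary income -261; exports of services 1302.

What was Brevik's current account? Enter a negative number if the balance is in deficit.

Goods balance = 4678 - 2166 = 2512
Services balance = 1302 - 3148 = -1846
Trade balance (goods + services) = 2512 + (-1846) = 666
Net primary income = -261
Net secondary income = -315
Current account = 666 + (-261) + (-315) = 90

90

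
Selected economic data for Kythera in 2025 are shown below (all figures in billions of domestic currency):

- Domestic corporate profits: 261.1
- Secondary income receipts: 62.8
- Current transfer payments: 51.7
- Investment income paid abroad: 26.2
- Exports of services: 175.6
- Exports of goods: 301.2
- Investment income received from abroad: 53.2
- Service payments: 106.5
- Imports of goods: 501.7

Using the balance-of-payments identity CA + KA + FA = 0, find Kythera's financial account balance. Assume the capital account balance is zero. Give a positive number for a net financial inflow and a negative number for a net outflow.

93.3

Goods balance = 301.2 - 501.7 = -200.5
Services balance = 175.6 - 106.5 = 69.1
Trade balance (goods + services) = -200.5 + 69.1 = -131.4
Net primary income = 53.2 - 26.2 = 27.0
Net secondary income = 62.8 - 51.7 = 11.1
Current account = -131.4 + 27.0 + 11.1 = -93.3
Financial account = -(-93.3) = 93.3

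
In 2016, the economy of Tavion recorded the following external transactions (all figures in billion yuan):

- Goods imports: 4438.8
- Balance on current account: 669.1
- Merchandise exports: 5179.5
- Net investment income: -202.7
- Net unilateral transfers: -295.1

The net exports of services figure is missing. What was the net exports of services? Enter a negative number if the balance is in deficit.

426.2

Current account = goods balance + services balance + net primary income + net secondary income
Sum of the known components = 242.9
Net exports of services = CA - (known components) = 669.1 - 242.9 = 426.2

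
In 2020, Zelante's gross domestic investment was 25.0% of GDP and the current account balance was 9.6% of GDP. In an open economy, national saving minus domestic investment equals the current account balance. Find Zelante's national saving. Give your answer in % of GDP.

34.6

S = I + CA = 25.0 + 9.6 = 34.6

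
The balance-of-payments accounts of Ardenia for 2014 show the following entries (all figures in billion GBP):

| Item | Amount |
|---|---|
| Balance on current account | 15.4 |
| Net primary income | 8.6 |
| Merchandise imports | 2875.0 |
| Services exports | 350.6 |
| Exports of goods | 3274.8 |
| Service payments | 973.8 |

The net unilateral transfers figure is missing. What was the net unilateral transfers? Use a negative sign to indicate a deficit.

230.2

Current account = goods balance + services balance + net primary income + net secondary income
Sum of the known components = -214.8
Net unilateral transfers = CA - (known components) = 15.4 - (-214.8) = 230.2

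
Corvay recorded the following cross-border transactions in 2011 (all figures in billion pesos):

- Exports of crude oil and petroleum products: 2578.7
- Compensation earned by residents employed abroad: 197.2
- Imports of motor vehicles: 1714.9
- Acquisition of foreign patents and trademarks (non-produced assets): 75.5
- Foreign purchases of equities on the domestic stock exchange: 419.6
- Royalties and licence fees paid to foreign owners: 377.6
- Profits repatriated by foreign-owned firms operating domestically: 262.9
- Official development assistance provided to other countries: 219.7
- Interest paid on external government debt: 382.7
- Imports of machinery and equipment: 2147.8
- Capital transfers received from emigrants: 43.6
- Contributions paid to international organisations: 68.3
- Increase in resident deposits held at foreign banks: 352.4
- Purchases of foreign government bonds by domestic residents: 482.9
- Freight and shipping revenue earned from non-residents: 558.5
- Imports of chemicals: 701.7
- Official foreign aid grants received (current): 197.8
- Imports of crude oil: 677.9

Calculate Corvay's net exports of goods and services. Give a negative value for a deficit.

Goods: -1714.9 - 701.7 - 677.9 - 2147.8 + 2578.7 = -2663.6
Services: -377.6 + 558.5 = 180.9
Trade balance = -2663.6 + 180.9 = -2482.7
(Excluded from the trade balance — primary income: compensation earned by residents employed abroad 197.2, profits repatriated by foreign-owned firms operating domestically 262.9, interest paid on external government debt 382.7; capital account: acquisition of foreign patents and trademarks (non-produced assets) 75.5, capital transfers received from emigrants 43.6; financial account: foreign purchases of equities on the domestic stock exchange 419.6, increase in resident deposits held at foreign banks 352.4, purchases of foreign government bonds by domestic residents 482.9; secondary income: official development assistance provided to other countries 219.7, contributions paid to international organisations 68.3, official foreign aid grants received (current) 197.8.)

-2482.7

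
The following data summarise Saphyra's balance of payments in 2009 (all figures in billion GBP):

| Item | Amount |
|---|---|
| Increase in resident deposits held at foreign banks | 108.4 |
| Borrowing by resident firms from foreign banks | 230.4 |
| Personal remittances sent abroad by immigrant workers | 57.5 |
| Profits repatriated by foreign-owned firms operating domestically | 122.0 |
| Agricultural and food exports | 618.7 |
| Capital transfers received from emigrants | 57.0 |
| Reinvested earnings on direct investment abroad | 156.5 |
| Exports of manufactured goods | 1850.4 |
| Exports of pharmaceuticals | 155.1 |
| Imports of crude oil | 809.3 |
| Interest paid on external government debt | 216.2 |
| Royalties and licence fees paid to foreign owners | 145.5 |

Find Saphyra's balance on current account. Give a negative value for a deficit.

Goods: -809.3 + 618.7 + 1850.4 + 155.1 = 1814.9
Services: -145.5
Primary income: -122.0 - 216.2 + 156.5 = -181.7
Secondary income: -57.5
Current account = 1814.9 + (-145.5) + (-181.7) + (-57.5) = 1430.2
(Excluded from the current account — financial account: increase in resident deposits held at foreign banks 108.4, borrowing by resident firms from foreign banks 230.4; capital account: capital transfers received from emigrants 57.0.)

1430.2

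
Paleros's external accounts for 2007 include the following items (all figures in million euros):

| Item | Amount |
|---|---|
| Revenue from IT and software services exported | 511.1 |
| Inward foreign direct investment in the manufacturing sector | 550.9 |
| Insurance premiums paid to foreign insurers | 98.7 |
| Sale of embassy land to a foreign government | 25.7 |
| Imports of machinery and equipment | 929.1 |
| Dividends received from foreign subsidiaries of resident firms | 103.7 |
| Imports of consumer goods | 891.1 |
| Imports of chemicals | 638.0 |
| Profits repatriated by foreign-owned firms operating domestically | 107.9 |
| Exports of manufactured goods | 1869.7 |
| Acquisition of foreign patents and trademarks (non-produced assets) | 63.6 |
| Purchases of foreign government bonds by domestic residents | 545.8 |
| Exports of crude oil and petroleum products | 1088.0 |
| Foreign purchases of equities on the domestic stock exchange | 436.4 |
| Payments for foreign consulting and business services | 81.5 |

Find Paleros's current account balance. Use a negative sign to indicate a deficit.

Goods: -891.1 + 1869.7 - 929.1 + 1088.0 - 638.0 = 499.5
Services: -81.5 - 98.7 + 511.1 = 330.9
Primary income: 103.7 - 107.9 = -4.2
Current account = 499.5 + 330.9 + (-4.2) = 826.2
(Excluded from the current account — financial account: inward foreign direct investment in the manufacturing sector 550.9, purchases of foreign government bonds by domestic residents 545.8, foreign purchases of equities on the domestic stock exchange 436.4; capital account: sale of embassy land to a foreign government 25.7, acquisition of foreign patents and trademarks (non-produced assets) 63.6.)

826.2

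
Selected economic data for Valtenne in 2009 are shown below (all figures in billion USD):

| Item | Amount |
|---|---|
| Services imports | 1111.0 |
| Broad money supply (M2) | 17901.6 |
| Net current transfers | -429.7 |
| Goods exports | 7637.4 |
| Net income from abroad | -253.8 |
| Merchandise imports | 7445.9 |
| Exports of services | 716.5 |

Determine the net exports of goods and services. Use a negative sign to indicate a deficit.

-203.0

Goods balance = 7637.4 - 7445.9 = 191.5
Services balance = 716.5 - 1111.0 = -394.5
Trade balance (goods + services) = 191.5 + (-394.5) = -203.0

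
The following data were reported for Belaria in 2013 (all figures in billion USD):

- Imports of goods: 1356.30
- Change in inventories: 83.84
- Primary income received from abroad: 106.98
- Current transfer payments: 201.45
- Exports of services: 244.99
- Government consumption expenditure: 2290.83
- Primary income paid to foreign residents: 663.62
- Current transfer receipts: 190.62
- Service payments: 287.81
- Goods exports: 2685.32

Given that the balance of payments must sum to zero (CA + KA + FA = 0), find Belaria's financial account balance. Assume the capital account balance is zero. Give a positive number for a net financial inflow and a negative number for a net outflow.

-718.73

Goods balance = 2685.32 - 1356.30 = 1329.02
Services balance = 244.99 - 287.81 = -42.82
Trade balance (goods + services) = 1329.02 + (-42.82) = 1286.20
Net primary income = 106.98 - 663.62 = -556.64
Net secondary income = 190.62 - 201.45 = -10.83
Current account = 1286.20 + (-556.64) + (-10.83) = 718.73
Financial account = -(718.73) = -718.73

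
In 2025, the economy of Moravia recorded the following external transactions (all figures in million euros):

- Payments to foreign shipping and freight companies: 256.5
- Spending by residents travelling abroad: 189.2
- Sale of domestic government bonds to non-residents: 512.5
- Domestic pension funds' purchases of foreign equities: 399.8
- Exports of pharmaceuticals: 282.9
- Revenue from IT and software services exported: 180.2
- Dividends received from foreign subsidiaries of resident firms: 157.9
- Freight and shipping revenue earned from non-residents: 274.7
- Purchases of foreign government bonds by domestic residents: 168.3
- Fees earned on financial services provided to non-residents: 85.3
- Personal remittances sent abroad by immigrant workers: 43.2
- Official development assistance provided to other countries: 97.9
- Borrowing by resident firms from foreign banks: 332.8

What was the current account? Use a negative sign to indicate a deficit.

Goods: 282.9
Services: -256.5 + 85.3 - 189.2 + 180.2 + 274.7 = 94.5
Primary income: 157.9
Secondary income: -43.2 - 97.9 = -141.1
Current account = 282.9 + 94.5 + 157.9 + (-141.1) = 394.2
(Excluded from the current account — financial account: sale of domestic government bonds to non-residents 512.5, domestic pension funds' purchases of foreign equities 399.8, purchases of foreign government bonds by domestic residents 168.3, borrowing by resident firms from foreign banks 332.8.)

394.2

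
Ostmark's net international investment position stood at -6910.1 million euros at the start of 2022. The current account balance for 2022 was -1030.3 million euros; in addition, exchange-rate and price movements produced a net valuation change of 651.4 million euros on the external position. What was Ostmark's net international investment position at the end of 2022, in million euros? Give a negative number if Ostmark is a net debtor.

-7289.0

Change in NIIP = current account + net valuation change = -1030.3 + 651.4 = -378.9
End-of-year NIIP = -6910.1 + (-378.9) = -7289.0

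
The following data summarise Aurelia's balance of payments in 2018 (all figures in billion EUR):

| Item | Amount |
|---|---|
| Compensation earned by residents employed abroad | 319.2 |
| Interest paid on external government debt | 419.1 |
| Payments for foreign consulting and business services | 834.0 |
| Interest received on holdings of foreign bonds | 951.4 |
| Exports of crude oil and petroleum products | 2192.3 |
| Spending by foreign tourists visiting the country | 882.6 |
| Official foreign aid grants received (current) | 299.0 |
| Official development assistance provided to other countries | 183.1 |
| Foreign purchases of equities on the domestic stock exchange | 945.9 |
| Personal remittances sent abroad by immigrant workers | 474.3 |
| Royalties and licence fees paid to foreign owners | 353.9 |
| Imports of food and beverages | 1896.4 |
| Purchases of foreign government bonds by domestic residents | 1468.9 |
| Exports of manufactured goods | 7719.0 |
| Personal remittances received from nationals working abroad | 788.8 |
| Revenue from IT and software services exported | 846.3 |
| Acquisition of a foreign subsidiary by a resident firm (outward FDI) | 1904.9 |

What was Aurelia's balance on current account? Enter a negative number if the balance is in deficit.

Goods: -1896.4 + 7719.0 + 2192.3 = 8014.9
Services: 846.3 + 882.6 - 834.0 - 353.9 = 541.0
Primary income: 319.2 + 951.4 - 419.1 = 851.5
Secondary income: -183.1 - 474.3 + 299.0 + 788.8 = 430.4
Current account = 8014.9 + 541.0 + 851.5 + 430.4 = 9837.8
(Excluded from the current account — financial account: foreign purchases of equities on the domestic stock exchange 945.9, purchases of foreign government bonds by domestic residents 1468.9, acquisition of a foreign subsidiary by a resident firm (outward FDI) 1904.9.)

9837.8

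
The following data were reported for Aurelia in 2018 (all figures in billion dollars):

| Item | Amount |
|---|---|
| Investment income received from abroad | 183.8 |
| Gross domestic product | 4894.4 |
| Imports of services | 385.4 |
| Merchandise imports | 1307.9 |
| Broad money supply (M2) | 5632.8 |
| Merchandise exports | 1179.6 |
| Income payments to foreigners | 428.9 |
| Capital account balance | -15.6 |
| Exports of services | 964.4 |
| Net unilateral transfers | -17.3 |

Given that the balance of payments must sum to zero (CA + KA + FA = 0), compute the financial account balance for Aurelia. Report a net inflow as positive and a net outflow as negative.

Goods balance = 1179.6 - 1307.9 = -128.3
Services balance = 964.4 - 385.4 = 579.0
Trade balance (goods + services) = -128.3 + 579.0 = 450.7
Net primary income = 183.8 - 428.9 = -245.1
Net secondary income = -17.3
Current account = 450.7 + (-245.1) + (-17.3) = 188.3
Financial account = -(188.3 + (-15.6)) = -172.7

-172.7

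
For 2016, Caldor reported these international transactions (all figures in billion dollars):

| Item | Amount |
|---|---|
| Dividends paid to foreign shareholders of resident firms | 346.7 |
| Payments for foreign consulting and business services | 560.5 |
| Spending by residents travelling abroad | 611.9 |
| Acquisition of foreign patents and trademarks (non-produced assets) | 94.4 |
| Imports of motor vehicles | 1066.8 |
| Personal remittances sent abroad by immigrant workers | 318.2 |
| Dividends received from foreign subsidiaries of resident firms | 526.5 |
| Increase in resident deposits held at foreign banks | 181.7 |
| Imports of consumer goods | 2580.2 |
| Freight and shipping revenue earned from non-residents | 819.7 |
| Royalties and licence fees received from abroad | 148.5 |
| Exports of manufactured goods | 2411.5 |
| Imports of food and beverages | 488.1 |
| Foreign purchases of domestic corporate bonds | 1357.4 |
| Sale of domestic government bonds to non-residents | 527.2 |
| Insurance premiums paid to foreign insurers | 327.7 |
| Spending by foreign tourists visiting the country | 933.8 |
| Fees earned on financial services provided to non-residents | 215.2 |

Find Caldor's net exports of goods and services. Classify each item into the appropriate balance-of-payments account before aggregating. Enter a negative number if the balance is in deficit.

-1106.5

Goods: -1066.8 - 488.1 - 2580.2 + 2411.5 = -1723.6
Services: 148.5 + 215.2 - 560.5 - 611.9 + 933.8 - 327.7 + 819.7 = 617.1
Trade balance = -1723.6 + 617.1 = -1106.5
(Excluded from the trade balance — primary income: dividends paid to foreign shareholders of resident firms 346.7, dividends received from foreign subsidiaries of resident firms 526.5; capital account: acquisition of foreign patents and trademarks (non-produced assets) 94.4; secondary income: personal remittances sent abroad by immigrant workers 318.2; financial account: increase in resident deposits held at foreign banks 181.7, foreign purchases of domestic corporate bonds 1357.4, sale of domestic government bonds to non-residents 527.2.)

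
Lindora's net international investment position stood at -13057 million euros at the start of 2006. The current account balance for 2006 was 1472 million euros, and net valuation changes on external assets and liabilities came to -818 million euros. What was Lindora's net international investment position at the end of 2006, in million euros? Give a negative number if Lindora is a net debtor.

Change in NIIP = current account + net valuation change = 1472 + (-818) = 654
End-of-year NIIP = -13057 + 654 = -12403

-12403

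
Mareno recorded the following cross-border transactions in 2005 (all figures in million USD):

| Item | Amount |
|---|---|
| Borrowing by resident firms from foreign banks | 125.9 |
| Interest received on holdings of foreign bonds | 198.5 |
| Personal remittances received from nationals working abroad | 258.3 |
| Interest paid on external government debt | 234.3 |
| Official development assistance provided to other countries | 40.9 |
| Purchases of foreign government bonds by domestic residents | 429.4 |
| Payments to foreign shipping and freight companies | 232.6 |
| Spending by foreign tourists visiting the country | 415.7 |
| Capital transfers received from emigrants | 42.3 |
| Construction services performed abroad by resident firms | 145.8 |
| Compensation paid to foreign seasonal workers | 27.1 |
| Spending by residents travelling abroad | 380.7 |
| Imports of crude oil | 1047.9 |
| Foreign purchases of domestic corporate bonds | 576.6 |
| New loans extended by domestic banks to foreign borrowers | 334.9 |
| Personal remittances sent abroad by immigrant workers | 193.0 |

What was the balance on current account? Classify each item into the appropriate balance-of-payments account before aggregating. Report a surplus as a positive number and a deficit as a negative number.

-1138.2

Goods: -1047.9
Services: -232.6 + 145.8 + 415.7 - 380.7 = -51.8
Primary income: -234.3 + 198.5 - 27.1 = -62.9
Secondary income: 258.3 - 40.9 - 193.0 = 24.4
Current account = (-1047.9) + (-51.8) + (-62.9) + 24.4 = -1138.2
(Excluded from the current account — financial account: borrowing by resident firms from foreign banks 125.9, purchases of foreign government bonds by domestic residents 429.4, foreign purchases of domestic corporate bonds 576.6, new loans extended by domestic banks to foreign borrowers 334.9; capital account: capital transfers received from emigrants 42.3.)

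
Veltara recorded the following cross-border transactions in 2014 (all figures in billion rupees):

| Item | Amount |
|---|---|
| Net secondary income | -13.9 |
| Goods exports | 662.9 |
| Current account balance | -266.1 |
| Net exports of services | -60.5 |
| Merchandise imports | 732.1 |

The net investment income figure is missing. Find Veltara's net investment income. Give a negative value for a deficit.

Current account = goods balance + services balance + net primary income + net secondary income
Sum of the known components = -143.6
Net investment income = CA - (known components) = -266.1 - (-143.6) = -122.5

-122.5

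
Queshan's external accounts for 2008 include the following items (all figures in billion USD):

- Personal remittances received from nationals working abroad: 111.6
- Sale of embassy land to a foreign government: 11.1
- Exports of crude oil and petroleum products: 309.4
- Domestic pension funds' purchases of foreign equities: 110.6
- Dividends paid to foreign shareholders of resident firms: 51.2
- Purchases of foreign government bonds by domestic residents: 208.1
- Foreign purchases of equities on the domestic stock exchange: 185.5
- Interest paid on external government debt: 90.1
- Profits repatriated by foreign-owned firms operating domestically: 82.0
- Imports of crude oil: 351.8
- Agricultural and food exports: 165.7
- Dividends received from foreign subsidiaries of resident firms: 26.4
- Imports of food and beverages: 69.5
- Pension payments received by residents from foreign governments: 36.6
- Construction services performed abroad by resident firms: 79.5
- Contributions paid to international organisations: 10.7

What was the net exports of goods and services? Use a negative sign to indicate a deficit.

133.3

Goods: -69.5 - 351.8 + 165.7 + 309.4 = 53.8
Services: 79.5
Trade balance = 53.8 + 79.5 = 133.3
(Excluded from the trade balance — secondary income: personal remittances received from nationals working abroad 111.6, pension payments received by residents from foreign governments 36.6, contributions paid to international organisations 10.7; capital account: sale of embassy land to a foreign government 11.1; financial account: domestic pension funds' purchases of foreign equities 110.6, purchases of foreign government bonds by domestic residents 208.1, foreign purchases of equities on the domestic stock exchange 185.5; primary income: dividends paid to foreign shareholders of resident firms 51.2, interest paid on external government debt 90.1, profits repatriated by foreign-owned firms operating domestically 82.0, dividends received from foreign subsidiaries of resident firms 26.4.)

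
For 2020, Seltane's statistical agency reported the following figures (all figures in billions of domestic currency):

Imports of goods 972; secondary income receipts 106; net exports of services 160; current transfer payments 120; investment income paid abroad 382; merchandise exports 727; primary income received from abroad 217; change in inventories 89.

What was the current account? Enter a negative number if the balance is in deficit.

Goods balance = 727 - 972 = -245
Services balance = 160
Trade balance (goods + services) = -245 + 160 = -85
Net primary income = 217 - 382 = -165
Net secondary income = 106 - 120 = -14
Current account = -85 + (-165) + (-14) = -264

-264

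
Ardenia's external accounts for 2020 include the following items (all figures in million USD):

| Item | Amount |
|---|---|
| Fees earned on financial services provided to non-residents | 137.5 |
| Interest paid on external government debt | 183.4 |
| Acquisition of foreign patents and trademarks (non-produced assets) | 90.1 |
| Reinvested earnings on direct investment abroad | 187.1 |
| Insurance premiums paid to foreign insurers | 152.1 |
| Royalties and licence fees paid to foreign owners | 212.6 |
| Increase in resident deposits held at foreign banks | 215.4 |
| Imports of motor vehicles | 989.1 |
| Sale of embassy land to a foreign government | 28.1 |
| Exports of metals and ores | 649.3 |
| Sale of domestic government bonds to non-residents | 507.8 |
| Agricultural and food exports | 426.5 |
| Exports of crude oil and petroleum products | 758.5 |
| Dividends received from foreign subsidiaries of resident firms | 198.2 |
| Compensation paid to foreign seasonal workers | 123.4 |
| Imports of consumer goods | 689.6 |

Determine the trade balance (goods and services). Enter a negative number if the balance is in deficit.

-71.6

Goods: -989.1 + 426.5 + 649.3 + 758.5 - 689.6 = 155.6
Services: -152.1 + 137.5 - 212.6 = -227.2
Trade balance = 155.6 + (-227.2) = -71.6
(Excluded from the trade balance — primary income: interest paid on external government debt 183.4, reinvested earnings on direct investment abroad 187.1, dividends received from foreign subsidiaries of resident firms 198.2, compensation paid to foreign seasonal workers 123.4; capital account: acquisition of foreign patents and trademarks (non-produced assets) 90.1, sale of embassy land to a foreign government 28.1; financial account: increase in resident deposits held at foreign banks 215.4, sale of domestic government bonds to non-residents 507.8.)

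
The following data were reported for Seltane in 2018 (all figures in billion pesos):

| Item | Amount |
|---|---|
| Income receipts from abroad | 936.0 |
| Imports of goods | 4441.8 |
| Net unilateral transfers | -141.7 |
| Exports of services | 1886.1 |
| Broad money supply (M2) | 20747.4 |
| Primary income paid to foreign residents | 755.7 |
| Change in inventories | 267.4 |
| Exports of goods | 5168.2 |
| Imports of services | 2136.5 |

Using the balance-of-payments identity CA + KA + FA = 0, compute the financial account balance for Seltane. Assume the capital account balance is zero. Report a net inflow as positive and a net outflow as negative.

-514.6

Goods balance = 5168.2 - 4441.8 = 726.4
Services balance = 1886.1 - 2136.5 = -250.4
Trade balance (goods + services) = 726.4 + (-250.4) = 476.0
Net primary income = 936.0 - 755.7 = 180.3
Net secondary income = -141.7
Current account = 476.0 + 180.3 + (-141.7) = 514.6
Financial account = -(514.6) = -514.6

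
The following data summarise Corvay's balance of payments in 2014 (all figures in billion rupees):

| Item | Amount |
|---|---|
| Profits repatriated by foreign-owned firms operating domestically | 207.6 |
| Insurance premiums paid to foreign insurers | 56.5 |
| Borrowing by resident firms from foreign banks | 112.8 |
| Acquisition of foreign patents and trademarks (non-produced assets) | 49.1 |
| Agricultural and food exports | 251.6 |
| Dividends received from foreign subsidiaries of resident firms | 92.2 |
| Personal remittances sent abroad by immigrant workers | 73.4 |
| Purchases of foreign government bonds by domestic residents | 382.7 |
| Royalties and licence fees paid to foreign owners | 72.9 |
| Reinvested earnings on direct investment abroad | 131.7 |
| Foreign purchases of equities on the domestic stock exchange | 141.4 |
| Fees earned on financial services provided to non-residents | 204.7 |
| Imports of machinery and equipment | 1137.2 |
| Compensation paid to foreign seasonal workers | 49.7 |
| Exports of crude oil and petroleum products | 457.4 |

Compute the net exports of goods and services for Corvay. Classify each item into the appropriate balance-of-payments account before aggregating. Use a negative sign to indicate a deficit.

-352.9

Goods: 251.6 - 1137.2 + 457.4 = -428.2
Services: -72.9 + 204.7 - 56.5 = 75.3
Trade balance = -428.2 + 75.3 = -352.9
(Excluded from the trade balance — primary income: profits repatriated by foreign-owned firms operating domestically 207.6, dividends received from foreign subsidiaries of resident firms 92.2, reinvested earnings on direct investment abroad 131.7, compensation paid to foreign seasonal workers 49.7; financial account: borrowing by resident firms from foreign banks 112.8, purchases of foreign government bonds by domestic residents 382.7, foreign purchases of equities on the domestic stock exchange 141.4; capital account: acquisition of foreign patents and trademarks (non-produced assets) 49.1; secondary income: personal remittances sent abroad by immigrant workers 73.4.)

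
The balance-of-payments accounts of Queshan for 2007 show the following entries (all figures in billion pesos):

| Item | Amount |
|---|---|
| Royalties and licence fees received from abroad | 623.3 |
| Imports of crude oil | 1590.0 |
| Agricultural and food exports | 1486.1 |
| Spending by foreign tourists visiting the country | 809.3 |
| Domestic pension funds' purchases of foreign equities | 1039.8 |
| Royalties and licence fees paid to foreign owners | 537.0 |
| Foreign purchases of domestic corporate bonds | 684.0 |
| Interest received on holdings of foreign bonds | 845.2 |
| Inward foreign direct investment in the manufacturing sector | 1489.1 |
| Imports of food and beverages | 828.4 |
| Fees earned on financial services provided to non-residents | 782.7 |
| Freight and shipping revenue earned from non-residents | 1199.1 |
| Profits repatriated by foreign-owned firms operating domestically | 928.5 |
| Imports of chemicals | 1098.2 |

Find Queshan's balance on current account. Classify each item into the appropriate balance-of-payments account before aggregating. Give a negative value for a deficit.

763.6

Goods: 1486.1 - 1098.2 - 1590.0 - 828.4 = -2030.5
Services: -537.0 + 623.3 + 1199.1 + 809.3 + 782.7 = 2877.4
Primary income: 845.2 - 928.5 = -83.3
Current account = (-2030.5) + 2877.4 + (-83.3) = 763.6
(Excluded from the current account — financial account: domestic pension funds' purchases of foreign equities 1039.8, foreign purchases of domestic corporate bonds 684.0, inward foreign direct investment in the manufacturing sector 1489.1.)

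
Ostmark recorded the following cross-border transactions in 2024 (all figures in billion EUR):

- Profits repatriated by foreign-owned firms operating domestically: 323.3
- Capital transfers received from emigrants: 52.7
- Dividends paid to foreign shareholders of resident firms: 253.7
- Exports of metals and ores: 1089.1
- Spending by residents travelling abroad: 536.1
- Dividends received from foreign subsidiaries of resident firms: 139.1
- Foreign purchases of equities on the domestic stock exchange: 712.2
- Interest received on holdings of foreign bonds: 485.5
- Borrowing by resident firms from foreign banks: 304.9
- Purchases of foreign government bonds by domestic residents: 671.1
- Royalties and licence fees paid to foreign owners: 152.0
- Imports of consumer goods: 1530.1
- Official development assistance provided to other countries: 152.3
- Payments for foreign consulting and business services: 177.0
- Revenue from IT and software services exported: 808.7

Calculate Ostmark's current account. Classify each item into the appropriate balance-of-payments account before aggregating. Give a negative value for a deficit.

Goods: -1530.1 + 1089.1 = -441.0
Services: -177.0 - 536.1 - 152.0 + 808.7 = -56.4
Primary income: 485.5 + 139.1 - 323.3 - 253.7 = 47.6
Secondary income: -152.3
Current account = (-441.0) + (-56.4) + 47.6 + (-152.3) = -602.1
(Excluded from the current account — capital account: capital transfers received from emigrants 52.7; financial account: foreign purchases of equities on the domestic stock exchange 712.2, borrowing by resident firms from foreign banks 304.9, purchases of foreign government bonds by domestic residents 671.1.)

-602.1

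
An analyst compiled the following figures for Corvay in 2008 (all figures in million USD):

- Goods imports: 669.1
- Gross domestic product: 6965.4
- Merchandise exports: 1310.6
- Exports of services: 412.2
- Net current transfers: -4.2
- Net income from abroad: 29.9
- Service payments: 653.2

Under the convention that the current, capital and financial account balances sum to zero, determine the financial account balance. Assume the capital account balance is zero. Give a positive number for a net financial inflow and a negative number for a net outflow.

Goods balance = 1310.6 - 669.1 = 641.5
Services balance = 412.2 - 653.2 = -241.0
Trade balance (goods + services) = 641.5 + (-241.0) = 400.5
Net primary income = 29.9
Net secondary income = -4.2
Current account = 400.5 + 29.9 + (-4.2) = 426.2
Financial account = -(426.2) = -426.2

-426.2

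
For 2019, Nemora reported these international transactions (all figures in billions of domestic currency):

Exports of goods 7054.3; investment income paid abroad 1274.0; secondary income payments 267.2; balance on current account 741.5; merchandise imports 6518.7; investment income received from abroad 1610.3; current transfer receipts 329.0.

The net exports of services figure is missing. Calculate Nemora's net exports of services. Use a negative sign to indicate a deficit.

Current account = goods balance + services balance + net primary income + net secondary income
Sum of the known components = 933.7
Net exports of services = CA - (known components) = 741.5 - 933.7 = -192.2

-192.2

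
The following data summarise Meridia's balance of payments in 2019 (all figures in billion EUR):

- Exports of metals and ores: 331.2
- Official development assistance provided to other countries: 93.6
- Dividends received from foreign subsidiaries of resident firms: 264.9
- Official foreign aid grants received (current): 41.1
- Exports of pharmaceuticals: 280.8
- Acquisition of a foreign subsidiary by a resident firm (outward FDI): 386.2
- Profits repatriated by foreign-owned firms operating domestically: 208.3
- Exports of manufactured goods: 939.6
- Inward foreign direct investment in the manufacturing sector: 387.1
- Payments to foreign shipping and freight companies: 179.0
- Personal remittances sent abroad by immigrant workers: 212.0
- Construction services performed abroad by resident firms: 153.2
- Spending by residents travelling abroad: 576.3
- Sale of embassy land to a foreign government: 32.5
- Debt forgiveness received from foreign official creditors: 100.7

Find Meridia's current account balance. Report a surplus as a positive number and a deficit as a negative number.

741.6

Goods: 280.8 + 331.2 + 939.6 = 1551.6
Services: -576.3 + 153.2 - 179.0 = -602.1
Primary income: 264.9 - 208.3 = 56.6
Secondary income: -212.0 + 41.1 - 93.6 = -264.5
Current account = 1551.6 + (-602.1) + 56.6 + (-264.5) = 741.6
(Excluded from the current account — financial account: acquisition of a foreign subsidiary by a resident firm (outward FDI) 386.2, inward foreign direct investment in the manufacturing sector 387.1; capital account: sale of embassy land to a foreign government 32.5, debt forgiveness received from foreign official creditors 100.7.)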